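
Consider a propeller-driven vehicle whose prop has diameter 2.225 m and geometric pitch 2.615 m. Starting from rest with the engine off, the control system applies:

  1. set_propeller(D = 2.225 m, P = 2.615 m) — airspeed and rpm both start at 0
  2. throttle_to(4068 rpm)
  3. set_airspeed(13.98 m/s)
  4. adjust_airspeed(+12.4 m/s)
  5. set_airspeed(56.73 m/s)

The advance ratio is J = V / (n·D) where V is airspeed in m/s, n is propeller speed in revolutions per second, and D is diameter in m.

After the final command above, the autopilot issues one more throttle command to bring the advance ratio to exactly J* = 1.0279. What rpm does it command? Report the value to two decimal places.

set_propeller: D = 2.225 m, P = 2.615 m (p = P/D = 1.175281); state ← (V=0, rpm=0)
throttle_to(4068): rpm ← 4068
set_airspeed(13.98): V ← 13.98 m/s
adjust_airspeed(+12.4): V ← 13.98 +12.4 = 26.38 m/s
set_airspeed(56.73): V ← 56.73 m/s
final state: V = 56.73 m/s, rpm = 4068 → n = rpm/60 = 67.800000 rev/s
target J* = 1.0279; solve J* = V/(n·D) for n: n = V/(J*·D) = 56.73/(1.0279 × 2.225) = 24.804581 rev/s
rpm = 60·n = 1488.274884

rpm = 1488.27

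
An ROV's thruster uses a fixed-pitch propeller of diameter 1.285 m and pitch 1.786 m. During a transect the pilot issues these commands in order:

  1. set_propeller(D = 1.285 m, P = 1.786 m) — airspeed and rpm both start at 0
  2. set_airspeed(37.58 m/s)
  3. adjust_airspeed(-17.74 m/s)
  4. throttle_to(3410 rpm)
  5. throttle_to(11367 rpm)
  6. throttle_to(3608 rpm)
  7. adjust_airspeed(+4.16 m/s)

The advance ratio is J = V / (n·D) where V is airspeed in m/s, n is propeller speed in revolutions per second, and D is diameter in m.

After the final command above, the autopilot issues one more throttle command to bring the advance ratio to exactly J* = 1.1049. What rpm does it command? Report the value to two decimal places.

set_propeller: D = 1.285 m, P = 1.786 m (p = P/D = 1.389883); state ← (V=0, rpm=0)
set_airspeed(37.58): V ← 37.58 m/s
adjust_airspeed(-17.74): V ← 37.58 -17.74 = 19.84 m/s
throttle_to(3410): rpm ← 3410
throttle_to(11367): rpm ← 11367
throttle_to(3608): rpm ← 3608
adjust_airspeed(+4.16): V ← 19.84 +4.16 = 24 m/s
final state: V = 24 m/s, rpm = 3608 → n = rpm/60 = 60.133333 rev/s
target J* = 1.1049; solve J* = V/(n·D) for n: n = V/(J*·D) = 24/(1.1049 × 1.285) = 16.903831 rev/s
rpm = 60·n = 1014.229856

rpm = 1014.23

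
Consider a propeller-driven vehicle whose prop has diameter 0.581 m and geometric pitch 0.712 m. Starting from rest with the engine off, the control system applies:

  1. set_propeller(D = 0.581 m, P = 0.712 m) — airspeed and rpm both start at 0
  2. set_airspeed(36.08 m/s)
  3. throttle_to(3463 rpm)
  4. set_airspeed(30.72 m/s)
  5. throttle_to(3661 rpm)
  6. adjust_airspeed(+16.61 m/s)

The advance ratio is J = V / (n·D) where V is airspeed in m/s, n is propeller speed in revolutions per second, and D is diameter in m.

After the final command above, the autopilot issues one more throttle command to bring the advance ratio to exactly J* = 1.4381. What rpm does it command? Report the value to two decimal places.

rpm = 3398.78

set_propeller: D = 0.581 m, P = 0.712 m (p = P/D = 1.225473); state ← (V=0, rpm=0)
set_airspeed(36.08): V ← 36.08 m/s
throttle_to(3463): rpm ← 3463
set_airspeed(30.72): V ← 30.72 m/s
throttle_to(3661): rpm ← 3661
adjust_airspeed(+16.61): V ← 30.72 +16.61 = 47.33 m/s
final state: V = 47.33 m/s, rpm = 3661 → n = rpm/60 = 61.016667 rev/s
target J* = 1.4381; solve J* = V/(n·D) for n: n = V/(J*·D) = 47.33/(1.4381 × 0.581) = 56.646266 rev/s
rpm = 60·n = 3398.775948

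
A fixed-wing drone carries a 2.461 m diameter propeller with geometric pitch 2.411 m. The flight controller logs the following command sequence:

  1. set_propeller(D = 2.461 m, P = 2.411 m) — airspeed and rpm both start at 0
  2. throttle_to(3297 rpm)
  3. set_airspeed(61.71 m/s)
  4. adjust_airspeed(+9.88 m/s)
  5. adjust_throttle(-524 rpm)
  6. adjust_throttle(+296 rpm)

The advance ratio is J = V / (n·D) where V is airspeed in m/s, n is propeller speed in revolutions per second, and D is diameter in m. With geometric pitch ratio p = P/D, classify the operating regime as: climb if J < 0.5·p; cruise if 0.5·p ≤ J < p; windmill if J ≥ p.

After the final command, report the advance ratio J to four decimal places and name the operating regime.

set_propeller: D = 2.461 m, P = 2.411 m (p = P/D = 0.979683); state ← (V=0, rpm=0)
throttle_to(3297): rpm ← 3297
set_airspeed(61.71): V ← 61.71 m/s
adjust_airspeed(+9.88): V ← 61.71 +9.88 = 71.59 m/s
adjust_throttle(-524): rpm ← 3297 -524 = 2773
adjust_throttle(+296): rpm ← 2773 +296 = 3069
final state: V = 71.59 m/s, rpm = 3069 → n = rpm/60 = 51.150000 rev/s
J = V / (n·D) = 71.59 / (51.150000 × 2.461) = 0.568716
regime bands: climb J<0.4898 | cruise [0.4898, 0.9797) | windmill J≥0.9797
J = 0.5687 → cruise

J = 0.5687, regime = cruise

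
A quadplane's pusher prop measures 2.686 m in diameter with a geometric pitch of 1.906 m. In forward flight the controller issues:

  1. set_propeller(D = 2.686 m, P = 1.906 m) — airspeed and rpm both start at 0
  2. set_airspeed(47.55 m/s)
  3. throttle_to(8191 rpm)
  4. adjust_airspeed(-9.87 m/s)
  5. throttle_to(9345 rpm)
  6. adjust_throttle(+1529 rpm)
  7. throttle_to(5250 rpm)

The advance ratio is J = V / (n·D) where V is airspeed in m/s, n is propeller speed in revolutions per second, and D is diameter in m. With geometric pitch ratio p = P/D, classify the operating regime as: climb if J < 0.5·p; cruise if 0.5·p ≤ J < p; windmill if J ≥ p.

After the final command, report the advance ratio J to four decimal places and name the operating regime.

set_propeller: D = 2.686 m, P = 1.906 m (p = P/D = 0.709605); state ← (V=0, rpm=0)
set_airspeed(47.55): V ← 47.55 m/s
throttle_to(8191): rpm ← 8191
adjust_airspeed(-9.87): V ← 47.55 -9.87 = 37.68 m/s
throttle_to(9345): rpm ← 9345
adjust_throttle(+1529): rpm ← 9345 +1529 = 10874
throttle_to(5250): rpm ← 5250
final state: V = 37.68 m/s, rpm = 5250 → n = rpm/60 = 87.500000 rev/s
J = V / (n·D) = 37.68 / (87.500000 × 2.686) = 0.160323
regime bands: climb J<0.3548 | cruise [0.3548, 0.7096) | windmill J≥0.7096
J = 0.1603 → climb

J = 0.1603, regime = climb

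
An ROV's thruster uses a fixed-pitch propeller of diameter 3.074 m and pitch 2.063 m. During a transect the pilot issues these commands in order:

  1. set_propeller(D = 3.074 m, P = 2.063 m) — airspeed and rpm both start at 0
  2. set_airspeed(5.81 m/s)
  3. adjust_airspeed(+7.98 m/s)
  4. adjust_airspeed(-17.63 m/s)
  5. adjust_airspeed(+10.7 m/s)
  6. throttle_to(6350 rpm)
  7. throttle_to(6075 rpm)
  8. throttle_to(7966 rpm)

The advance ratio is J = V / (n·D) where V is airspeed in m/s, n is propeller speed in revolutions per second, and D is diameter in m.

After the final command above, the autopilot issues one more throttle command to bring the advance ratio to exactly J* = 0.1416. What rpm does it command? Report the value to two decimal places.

rpm = 945.60

set_propeller: D = 3.074 m, P = 2.063 m (p = P/D = 0.671113); state ← (V=0, rpm=0)
set_airspeed(5.81): V ← 5.81 m/s
adjust_airspeed(+7.98): V ← 5.81 +7.98 = 13.79 m/s
adjust_airspeed(-17.63): V ← 13.79 -17.63 = -3.84 m/s
adjust_airspeed(+10.7): V ← -3.84 +10.7 = 6.86 m/s
throttle_to(6350): rpm ← 6350
throttle_to(6075): rpm ← 6075
throttle_to(7966): rpm ← 7966
final state: V = 6.86 m/s, rpm = 7966 → n = rpm/60 = 132.766667 rev/s
target J* = 0.1416; solve J* = V/(n·D) for n: n = V/(J*·D) = 6.86/(0.1416 × 3.074) = 15.760029 rev/s
rpm = 60·n = 945.601711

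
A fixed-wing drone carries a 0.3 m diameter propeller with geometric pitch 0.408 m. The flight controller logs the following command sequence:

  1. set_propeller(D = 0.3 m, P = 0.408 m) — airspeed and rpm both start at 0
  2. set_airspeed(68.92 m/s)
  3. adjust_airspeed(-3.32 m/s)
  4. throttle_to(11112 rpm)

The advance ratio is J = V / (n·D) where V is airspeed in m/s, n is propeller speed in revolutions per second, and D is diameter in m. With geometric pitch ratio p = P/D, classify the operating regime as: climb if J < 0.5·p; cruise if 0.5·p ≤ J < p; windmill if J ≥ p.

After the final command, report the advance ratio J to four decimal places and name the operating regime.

J = 1.1807, regime = cruise

set_propeller: D = 0.3 m, P = 0.408 m (p = P/D = 1.360000); state ← (V=0, rpm=0)
set_airspeed(68.92): V ← 68.92 m/s
adjust_airspeed(-3.32): V ← 68.92 -3.32 = 65.6 m/s
throttle_to(11112): rpm ← 11112
final state: V = 65.6 m/s, rpm = 11112 → n = rpm/60 = 185.200000 rev/s
J = V / (n·D) = 65.6 / (185.200000 × 0.3) = 1.180706
regime bands: climb J<0.6800 | cruise [0.6800, 1.3600) | windmill J≥1.3600
J = 1.1807 → cruise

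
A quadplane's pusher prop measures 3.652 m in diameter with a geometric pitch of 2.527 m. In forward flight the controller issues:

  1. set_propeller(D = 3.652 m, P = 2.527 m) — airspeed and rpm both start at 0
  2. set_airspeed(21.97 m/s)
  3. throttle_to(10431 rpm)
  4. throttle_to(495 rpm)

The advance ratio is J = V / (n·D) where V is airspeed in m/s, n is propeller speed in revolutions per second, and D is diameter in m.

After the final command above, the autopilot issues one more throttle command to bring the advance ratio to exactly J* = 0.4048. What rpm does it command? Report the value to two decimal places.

rpm = 891.68

set_propeller: D = 3.652 m, P = 2.527 m (p = P/D = 0.691950); state ← (V=0, rpm=0)
set_airspeed(21.97): V ← 21.97 m/s
throttle_to(10431): rpm ← 10431
throttle_to(495): rpm ← 495
final state: V = 21.97 m/s, rpm = 495 → n = rpm/60 = 8.250000 rev/s
target J* = 0.4048; solve J* = V/(n·D) for n: n = V/(J*·D) = 21.97/(0.4048 × 3.652) = 14.861368 rev/s
rpm = 60·n = 891.682071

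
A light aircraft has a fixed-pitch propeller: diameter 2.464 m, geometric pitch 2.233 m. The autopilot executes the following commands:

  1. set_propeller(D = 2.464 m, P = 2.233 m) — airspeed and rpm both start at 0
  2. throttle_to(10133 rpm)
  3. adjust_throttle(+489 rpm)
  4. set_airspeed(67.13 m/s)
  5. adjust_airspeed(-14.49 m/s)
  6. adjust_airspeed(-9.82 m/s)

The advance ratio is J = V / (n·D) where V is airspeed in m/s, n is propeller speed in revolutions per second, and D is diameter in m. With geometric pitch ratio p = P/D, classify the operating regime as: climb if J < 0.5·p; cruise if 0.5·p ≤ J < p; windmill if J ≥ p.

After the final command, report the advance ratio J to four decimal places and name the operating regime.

set_propeller: D = 2.464 m, P = 2.233 m (p = P/D = 0.906250); state ← (V=0, rpm=0)
throttle_to(10133): rpm ← 10133
adjust_throttle(+489): rpm ← 10133 +489 = 10622
set_airspeed(67.13): V ← 67.13 m/s
adjust_airspeed(-14.49): V ← 67.13 -14.49 = 52.64 m/s
adjust_airspeed(-9.82): V ← 52.64 -9.82 = 42.82 m/s
final state: V = 42.82 m/s, rpm = 10622 → n = rpm/60 = 177.033333 rev/s
J = V / (n·D) = 42.82 / (177.033333 × 2.464) = 0.098164
regime bands: climb J<0.4531 | cruise [0.4531, 0.9062) | windmill J≥0.9062
J = 0.0982 → climb

J = 0.0982, regime = climb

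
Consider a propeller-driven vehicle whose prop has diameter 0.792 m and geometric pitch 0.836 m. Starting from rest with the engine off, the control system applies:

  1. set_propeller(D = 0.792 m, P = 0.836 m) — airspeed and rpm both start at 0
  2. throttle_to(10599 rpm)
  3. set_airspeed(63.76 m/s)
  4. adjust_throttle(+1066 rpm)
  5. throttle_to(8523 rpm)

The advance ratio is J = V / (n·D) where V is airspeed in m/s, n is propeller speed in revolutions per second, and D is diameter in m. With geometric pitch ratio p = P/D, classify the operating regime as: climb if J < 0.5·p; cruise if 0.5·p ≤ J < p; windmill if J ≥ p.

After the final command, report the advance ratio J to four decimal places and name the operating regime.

J = 0.5667, regime = cruise

set_propeller: D = 0.792 m, P = 0.836 m (p = P/D = 1.055556); state ← (V=0, rpm=0)
throttle_to(10599): rpm ← 10599
set_airspeed(63.76): V ← 63.76 m/s
adjust_throttle(+1066): rpm ← 10599 +1066 = 11665
throttle_to(8523): rpm ← 8523
final state: V = 63.76 m/s, rpm = 8523 → n = rpm/60 = 142.050000 rev/s
J = V / (n·D) = 63.76 / (142.050000 × 0.792) = 0.566737
regime bands: climb J<0.5278 | cruise [0.5278, 1.0556) | windmill J≥1.0556
J = 0.5667 → cruise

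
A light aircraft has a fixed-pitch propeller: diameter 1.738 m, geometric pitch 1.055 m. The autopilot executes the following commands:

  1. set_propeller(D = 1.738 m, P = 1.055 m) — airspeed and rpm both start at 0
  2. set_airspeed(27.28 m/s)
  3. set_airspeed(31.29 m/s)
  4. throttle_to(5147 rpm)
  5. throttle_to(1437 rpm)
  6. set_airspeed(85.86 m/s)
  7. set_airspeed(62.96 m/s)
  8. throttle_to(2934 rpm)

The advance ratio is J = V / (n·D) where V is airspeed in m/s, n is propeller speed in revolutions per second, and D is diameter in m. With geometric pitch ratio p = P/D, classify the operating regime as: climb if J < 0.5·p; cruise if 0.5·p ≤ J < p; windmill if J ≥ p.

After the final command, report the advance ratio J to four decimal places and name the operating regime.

set_propeller: D = 1.738 m, P = 1.055 m (p = P/D = 0.607020); state ← (V=0, rpm=0)
set_airspeed(27.28): V ← 27.28 m/s
set_airspeed(31.29): V ← 31.29 m/s
throttle_to(5147): rpm ← 5147
throttle_to(1437): rpm ← 1437
set_airspeed(85.86): V ← 85.86 m/s
set_airspeed(62.96): V ← 62.96 m/s
throttle_to(2934): rpm ← 2934
final state: V = 62.96 m/s, rpm = 2934 → n = rpm/60 = 48.900000 rev/s
J = V / (n·D) = 62.96 / (48.900000 × 1.738) = 0.740809
regime bands: climb J<0.3035 | cruise [0.3035, 0.6070) | windmill J≥0.6070
J = 0.7408 → windmill

J = 0.7408, regime = windmill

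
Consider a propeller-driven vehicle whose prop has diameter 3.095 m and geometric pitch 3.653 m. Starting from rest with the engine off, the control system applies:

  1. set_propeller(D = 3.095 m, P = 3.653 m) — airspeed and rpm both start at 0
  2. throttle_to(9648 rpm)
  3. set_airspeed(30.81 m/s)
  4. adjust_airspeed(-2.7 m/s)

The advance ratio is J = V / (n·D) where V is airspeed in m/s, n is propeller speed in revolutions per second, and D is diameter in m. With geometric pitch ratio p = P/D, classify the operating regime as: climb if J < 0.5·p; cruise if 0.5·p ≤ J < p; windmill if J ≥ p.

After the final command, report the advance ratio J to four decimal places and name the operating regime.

J = 0.0565, regime = climb

set_propeller: D = 3.095 m, P = 3.653 m (p = P/D = 1.180291); state ← (V=0, rpm=0)
throttle_to(9648): rpm ← 9648
set_airspeed(30.81): V ← 30.81 m/s
adjust_airspeed(-2.7): V ← 30.81 -2.7 = 28.11 m/s
final state: V = 28.11 m/s, rpm = 9648 → n = rpm/60 = 160.800000 rev/s
J = V / (n·D) = 28.11 / (160.800000 × 3.095) = 0.056483
regime bands: climb J<0.5901 | cruise [0.5901, 1.1803) | windmill J≥1.1803
J = 0.0565 → climb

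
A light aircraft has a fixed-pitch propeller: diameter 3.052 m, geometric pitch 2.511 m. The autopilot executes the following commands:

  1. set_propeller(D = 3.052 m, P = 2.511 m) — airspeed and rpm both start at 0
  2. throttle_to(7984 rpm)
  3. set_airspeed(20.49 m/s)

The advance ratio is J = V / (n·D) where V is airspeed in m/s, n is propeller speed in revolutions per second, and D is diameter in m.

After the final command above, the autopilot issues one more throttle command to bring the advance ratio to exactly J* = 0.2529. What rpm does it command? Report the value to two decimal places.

set_propeller: D = 3.052 m, P = 2.511 m (p = P/D = 0.822739); state ← (V=0, rpm=0)
throttle_to(7984): rpm ← 7984
set_airspeed(20.49): V ← 20.49 m/s
final state: V = 20.49 m/s, rpm = 7984 → n = rpm/60 = 133.066667 rev/s
target J* = 0.2529; solve J* = V/(n·D) for n: n = V/(J*·D) = 20.49/(0.2529 × 3.052) = 26.546581 rev/s
rpm = 60·n = 1592.794877

rpm = 1592.79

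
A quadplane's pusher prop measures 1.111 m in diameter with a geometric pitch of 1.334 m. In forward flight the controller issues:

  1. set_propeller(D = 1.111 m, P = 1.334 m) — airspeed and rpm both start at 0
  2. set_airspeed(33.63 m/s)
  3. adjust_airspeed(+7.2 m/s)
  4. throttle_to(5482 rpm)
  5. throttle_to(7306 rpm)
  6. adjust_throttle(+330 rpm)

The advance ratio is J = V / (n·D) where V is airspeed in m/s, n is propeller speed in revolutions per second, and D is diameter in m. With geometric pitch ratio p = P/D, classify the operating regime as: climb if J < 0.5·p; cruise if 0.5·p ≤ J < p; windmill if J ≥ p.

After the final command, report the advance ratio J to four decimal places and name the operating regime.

set_propeller: D = 1.111 m, P = 1.334 m (p = P/D = 1.200720); state ← (V=0, rpm=0)
set_airspeed(33.63): V ← 33.63 m/s
adjust_airspeed(+7.2): V ← 33.63 +7.2 = 40.83 m/s
throttle_to(5482): rpm ← 5482
throttle_to(7306): rpm ← 7306
adjust_throttle(+330): rpm ← 7306 +330 = 7636
final state: V = 40.83 m/s, rpm = 7636 → n = rpm/60 = 127.266667 rev/s
J = V / (n·D) = 40.83 / (127.266667 × 1.111) = 0.288769
regime bands: climb J<0.6004 | cruise [0.6004, 1.2007) | windmill J≥1.2007
J = 0.2888 → climb

J = 0.2888, regime = climb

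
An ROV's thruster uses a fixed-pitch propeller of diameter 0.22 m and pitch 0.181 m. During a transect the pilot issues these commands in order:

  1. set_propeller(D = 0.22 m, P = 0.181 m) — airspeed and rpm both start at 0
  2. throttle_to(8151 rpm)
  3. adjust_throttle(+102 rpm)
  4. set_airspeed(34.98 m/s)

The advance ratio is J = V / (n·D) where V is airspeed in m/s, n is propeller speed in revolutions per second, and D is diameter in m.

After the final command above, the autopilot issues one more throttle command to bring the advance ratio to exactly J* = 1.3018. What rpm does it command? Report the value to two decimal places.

rpm = 7328.31

set_propeller: D = 0.22 m, P = 0.181 m (p = P/D = 0.822727); state ← (V=0, rpm=0)
throttle_to(8151): rpm ← 8151
adjust_throttle(+102): rpm ← 8151 +102 = 8253
set_airspeed(34.98): V ← 34.98 m/s
final state: V = 34.98 m/s, rpm = 8253 → n = rpm/60 = 137.550000 rev/s
target J* = 1.3018; solve J* = V/(n·D) for n: n = V/(J*·D) = 34.98/(1.3018 × 0.22) = 122.138577 rev/s
rpm = 60·n = 7328.314641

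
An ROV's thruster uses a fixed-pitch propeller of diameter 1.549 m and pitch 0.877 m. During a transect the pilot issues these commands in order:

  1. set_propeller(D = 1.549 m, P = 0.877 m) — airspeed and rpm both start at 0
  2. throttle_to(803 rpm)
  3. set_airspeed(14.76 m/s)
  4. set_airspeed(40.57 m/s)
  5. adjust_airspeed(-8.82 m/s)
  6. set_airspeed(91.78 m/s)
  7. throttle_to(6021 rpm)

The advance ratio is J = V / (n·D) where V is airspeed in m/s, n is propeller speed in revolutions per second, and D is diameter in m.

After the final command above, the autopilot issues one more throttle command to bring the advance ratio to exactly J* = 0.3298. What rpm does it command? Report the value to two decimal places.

rpm = 10779.47

set_propeller: D = 1.549 m, P = 0.877 m (p = P/D = 0.566172); state ← (V=0, rpm=0)
throttle_to(803): rpm ← 803
set_airspeed(14.76): V ← 14.76 m/s
set_airspeed(40.57): V ← 40.57 m/s
adjust_airspeed(-8.82): V ← 40.57 -8.82 = 31.75 m/s
set_airspeed(91.78): V ← 91.78 m/s
throttle_to(6021): rpm ← 6021
final state: V = 91.78 m/s, rpm = 6021 → n = rpm/60 = 100.350000 rev/s
target J* = 0.3298; solve J* = V/(n·D) for n: n = V/(J*·D) = 91.78/(0.3298 × 1.549) = 179.657762 rev/s
rpm = 60·n = 10779.465693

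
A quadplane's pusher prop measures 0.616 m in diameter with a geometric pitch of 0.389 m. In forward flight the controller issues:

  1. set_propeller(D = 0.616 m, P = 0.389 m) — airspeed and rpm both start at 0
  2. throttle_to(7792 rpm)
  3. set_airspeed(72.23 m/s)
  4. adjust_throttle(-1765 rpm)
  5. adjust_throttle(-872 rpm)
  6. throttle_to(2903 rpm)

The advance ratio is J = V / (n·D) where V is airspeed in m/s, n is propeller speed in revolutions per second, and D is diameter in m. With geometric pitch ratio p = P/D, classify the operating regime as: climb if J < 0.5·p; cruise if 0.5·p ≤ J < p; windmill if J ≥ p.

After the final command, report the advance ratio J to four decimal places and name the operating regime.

J = 2.4235, regime = windmill

set_propeller: D = 0.616 m, P = 0.389 m (p = P/D = 0.631494); state ← (V=0, rpm=0)
throttle_to(7792): rpm ← 7792
set_airspeed(72.23): V ← 72.23 m/s
adjust_throttle(-1765): rpm ← 7792 -1765 = 6027
adjust_throttle(-872): rpm ← 6027 -872 = 5155
throttle_to(2903): rpm ← 2903
final state: V = 72.23 m/s, rpm = 2903 → n = rpm/60 = 48.383333 rev/s
J = V / (n·D) = 72.23 / (48.383333 × 0.616) = 2.423489
regime bands: climb J<0.3157 | cruise [0.3157, 0.6315) | windmill J≥0.6315
J = 2.4235 → windmill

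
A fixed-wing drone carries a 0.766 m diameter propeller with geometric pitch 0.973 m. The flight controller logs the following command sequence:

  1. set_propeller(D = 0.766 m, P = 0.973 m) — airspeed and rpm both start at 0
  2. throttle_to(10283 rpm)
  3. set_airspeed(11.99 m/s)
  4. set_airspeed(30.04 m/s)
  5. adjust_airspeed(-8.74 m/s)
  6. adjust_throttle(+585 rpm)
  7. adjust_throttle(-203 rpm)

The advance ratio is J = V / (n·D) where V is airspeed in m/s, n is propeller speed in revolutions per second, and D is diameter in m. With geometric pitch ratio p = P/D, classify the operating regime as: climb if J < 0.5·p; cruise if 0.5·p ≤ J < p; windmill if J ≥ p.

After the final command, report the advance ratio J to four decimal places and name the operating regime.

set_propeller: D = 0.766 m, P = 0.973 m (p = P/D = 1.270235); state ← (V=0, rpm=0)
throttle_to(10283): rpm ← 10283
set_airspeed(11.99): V ← 11.99 m/s
set_airspeed(30.04): V ← 30.04 m/s
adjust_airspeed(-8.74): V ← 30.04 -8.74 = 21.3 m/s
adjust_throttle(+585): rpm ← 10283 +585 = 10868
adjust_throttle(-203): rpm ← 10868 -203 = 10665
final state: V = 21.3 m/s, rpm = 10665 → n = rpm/60 = 177.750000 rev/s
J = V / (n·D) = 21.3 / (177.750000 × 0.766) = 0.156438
regime bands: climb J<0.6351 | cruise [0.6351, 1.2702) | windmill J≥1.2702
J = 0.1564 → climb

J = 0.1564, regime = climb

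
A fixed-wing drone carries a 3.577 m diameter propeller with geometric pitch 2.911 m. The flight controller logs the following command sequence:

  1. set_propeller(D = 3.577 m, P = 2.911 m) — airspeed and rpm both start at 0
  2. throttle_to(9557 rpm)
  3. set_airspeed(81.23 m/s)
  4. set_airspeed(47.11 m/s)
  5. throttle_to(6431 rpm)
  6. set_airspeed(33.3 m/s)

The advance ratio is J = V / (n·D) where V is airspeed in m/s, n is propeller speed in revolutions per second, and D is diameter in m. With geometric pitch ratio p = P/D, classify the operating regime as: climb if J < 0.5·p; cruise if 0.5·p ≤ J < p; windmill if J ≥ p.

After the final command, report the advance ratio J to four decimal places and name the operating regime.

set_propeller: D = 3.577 m, P = 2.911 m (p = P/D = 0.813810); state ← (V=0, rpm=0)
throttle_to(9557): rpm ← 9557
set_airspeed(81.23): V ← 81.23 m/s
set_airspeed(47.11): V ← 47.11 m/s
throttle_to(6431): rpm ← 6431
set_airspeed(33.3): V ← 33.3 m/s
final state: V = 33.3 m/s, rpm = 6431 → n = rpm/60 = 107.183333 rev/s
J = V / (n·D) = 33.3 / (107.183333 × 3.577) = 0.086856
regime bands: climb J<0.4069 | cruise [0.4069, 0.8138) | windmill J≥0.8138
J = 0.0869 → climb

J = 0.0869, regime = climb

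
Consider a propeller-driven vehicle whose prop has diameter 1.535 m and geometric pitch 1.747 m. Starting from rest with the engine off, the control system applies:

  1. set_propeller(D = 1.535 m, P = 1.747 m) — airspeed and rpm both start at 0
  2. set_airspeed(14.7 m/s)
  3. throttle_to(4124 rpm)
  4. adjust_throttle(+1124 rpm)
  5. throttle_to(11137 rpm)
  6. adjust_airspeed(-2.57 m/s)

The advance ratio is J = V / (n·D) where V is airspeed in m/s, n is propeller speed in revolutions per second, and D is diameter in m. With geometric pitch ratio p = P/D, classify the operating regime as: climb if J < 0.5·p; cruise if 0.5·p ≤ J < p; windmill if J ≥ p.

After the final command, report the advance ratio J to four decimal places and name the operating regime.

J = 0.0426, regime = climb

set_propeller: D = 1.535 m, P = 1.747 m (p = P/D = 1.138111); state ← (V=0, rpm=0)
set_airspeed(14.7): V ← 14.7 m/s
throttle_to(4124): rpm ← 4124
adjust_throttle(+1124): rpm ← 4124 +1124 = 5248
throttle_to(11137): rpm ← 11137
adjust_airspeed(-2.57): V ← 14.7 -2.57 = 12.13 m/s
final state: V = 12.13 m/s, rpm = 11137 → n = rpm/60 = 185.616667 rev/s
J = V / (n·D) = 12.13 / (185.616667 × 1.535) = 0.042573
regime bands: climb J<0.5691 | cruise [0.5691, 1.1381) | windmill J≥1.1381
J = 0.0426 → climb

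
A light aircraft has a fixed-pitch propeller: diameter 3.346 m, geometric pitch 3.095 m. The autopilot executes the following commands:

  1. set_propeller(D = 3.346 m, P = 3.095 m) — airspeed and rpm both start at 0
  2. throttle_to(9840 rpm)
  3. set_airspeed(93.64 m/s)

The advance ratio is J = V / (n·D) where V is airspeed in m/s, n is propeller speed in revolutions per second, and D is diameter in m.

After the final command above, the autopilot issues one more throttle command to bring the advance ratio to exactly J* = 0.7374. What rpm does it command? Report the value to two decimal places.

rpm = 2277.11

set_propeller: D = 3.346 m, P = 3.095 m (p = P/D = 0.924985); state ← (V=0, rpm=0)
throttle_to(9840): rpm ← 9840
set_airspeed(93.64): V ← 93.64 m/s
final state: V = 93.64 m/s, rpm = 9840 → n = rpm/60 = 164.000000 rev/s
target J* = 0.7374; solve J* = V/(n·D) for n: n = V/(J*·D) = 93.64/(0.7374 × 3.346) = 37.951796 rev/s
rpm = 60·n = 2277.107772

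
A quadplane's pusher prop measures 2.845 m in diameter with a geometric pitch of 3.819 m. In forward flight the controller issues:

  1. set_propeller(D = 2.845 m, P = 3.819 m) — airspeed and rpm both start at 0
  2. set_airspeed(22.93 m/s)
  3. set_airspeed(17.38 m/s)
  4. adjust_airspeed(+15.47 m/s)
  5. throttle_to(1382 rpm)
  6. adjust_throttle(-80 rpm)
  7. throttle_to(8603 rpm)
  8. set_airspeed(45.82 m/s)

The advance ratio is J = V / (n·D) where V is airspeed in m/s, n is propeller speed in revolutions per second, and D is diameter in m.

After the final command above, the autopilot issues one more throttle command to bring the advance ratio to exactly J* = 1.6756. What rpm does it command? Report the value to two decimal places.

rpm = 576.70

set_propeller: D = 2.845 m, P = 3.819 m (p = P/D = 1.342355); state ← (V=0, rpm=0)
set_airspeed(22.93): V ← 22.93 m/s
set_airspeed(17.38): V ← 17.38 m/s
adjust_airspeed(+15.47): V ← 17.38 +15.47 = 32.85 m/s
throttle_to(1382): rpm ← 1382
adjust_throttle(-80): rpm ← 1382 -80 = 1302
throttle_to(8603): rpm ← 8603
set_airspeed(45.82): V ← 45.82 m/s
final state: V = 45.82 m/s, rpm = 8603 → n = rpm/60 = 143.383333 rev/s
target J* = 1.6756; solve J* = V/(n·D) for n: n = V/(J*·D) = 45.82/(1.6756 × 2.845) = 9.611750 rev/s
rpm = 60·n = 576.704995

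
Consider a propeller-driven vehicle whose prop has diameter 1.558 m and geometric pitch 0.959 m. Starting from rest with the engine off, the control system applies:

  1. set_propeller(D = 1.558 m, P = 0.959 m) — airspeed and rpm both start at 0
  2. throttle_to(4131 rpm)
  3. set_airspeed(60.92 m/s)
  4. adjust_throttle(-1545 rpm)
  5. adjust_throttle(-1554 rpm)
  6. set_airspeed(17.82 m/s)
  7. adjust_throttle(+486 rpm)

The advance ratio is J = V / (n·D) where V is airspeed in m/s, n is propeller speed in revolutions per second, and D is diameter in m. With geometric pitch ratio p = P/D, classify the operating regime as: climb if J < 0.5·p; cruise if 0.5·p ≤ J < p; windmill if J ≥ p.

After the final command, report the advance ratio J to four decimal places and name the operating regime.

J = 0.4521, regime = cruise

set_propeller: D = 1.558 m, P = 0.959 m (p = P/D = 0.615533); state ← (V=0, rpm=0)
throttle_to(4131): rpm ← 4131
set_airspeed(60.92): V ← 60.92 m/s
adjust_throttle(-1545): rpm ← 4131 -1545 = 2586
adjust_throttle(-1554): rpm ← 2586 -1554 = 1032
set_airspeed(17.82): V ← 17.82 m/s
adjust_throttle(+486): rpm ← 1032 +486 = 1518
final state: V = 17.82 m/s, rpm = 1518 → n = rpm/60 = 25.300000 rev/s
J = V / (n·D) = 17.82 / (25.300000 × 1.558) = 0.452085
regime bands: climb J<0.3078 | cruise [0.3078, 0.6155) | windmill J≥0.6155
J = 0.4521 → cruise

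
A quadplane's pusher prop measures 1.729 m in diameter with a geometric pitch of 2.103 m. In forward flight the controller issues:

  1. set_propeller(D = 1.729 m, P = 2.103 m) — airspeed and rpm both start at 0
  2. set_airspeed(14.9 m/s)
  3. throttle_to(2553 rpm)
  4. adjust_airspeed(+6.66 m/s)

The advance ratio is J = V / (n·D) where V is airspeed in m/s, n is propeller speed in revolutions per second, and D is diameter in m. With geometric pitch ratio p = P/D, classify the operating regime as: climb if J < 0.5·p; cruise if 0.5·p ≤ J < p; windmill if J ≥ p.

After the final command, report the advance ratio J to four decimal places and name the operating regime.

J = 0.2931, regime = climb

set_propeller: D = 1.729 m, P = 2.103 m (p = P/D = 1.216310); state ← (V=0, rpm=0)
set_airspeed(14.9): V ← 14.9 m/s
throttle_to(2553): rpm ← 2553
adjust_airspeed(+6.66): V ← 14.9 +6.66 = 21.56 m/s
final state: V = 21.56 m/s, rpm = 2553 → n = rpm/60 = 42.550000 rev/s
J = V / (n·D) = 21.56 / (42.550000 × 1.729) = 0.293058
regime bands: climb J<0.6082 | cruise [0.6082, 1.2163) | windmill J≥1.2163
J = 0.2931 → climb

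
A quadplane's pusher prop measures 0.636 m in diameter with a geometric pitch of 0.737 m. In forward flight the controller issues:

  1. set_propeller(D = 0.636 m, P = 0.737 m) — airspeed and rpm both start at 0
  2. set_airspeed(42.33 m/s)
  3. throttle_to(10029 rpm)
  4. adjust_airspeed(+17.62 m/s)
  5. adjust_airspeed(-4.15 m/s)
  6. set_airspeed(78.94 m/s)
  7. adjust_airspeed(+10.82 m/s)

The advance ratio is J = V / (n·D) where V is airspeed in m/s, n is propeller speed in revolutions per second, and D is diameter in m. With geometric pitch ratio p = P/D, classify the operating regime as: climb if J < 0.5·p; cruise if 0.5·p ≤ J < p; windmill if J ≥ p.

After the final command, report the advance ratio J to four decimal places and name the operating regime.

set_propeller: D = 0.636 m, P = 0.737 m (p = P/D = 1.158805); state ← (V=0, rpm=0)
set_airspeed(42.33): V ← 42.33 m/s
throttle_to(10029): rpm ← 10029
adjust_airspeed(+17.62): V ← 42.33 +17.62 = 59.95 m/s
adjust_airspeed(-4.15): V ← 59.95 -4.15 = 55.8 m/s
set_airspeed(78.94): V ← 78.94 m/s
adjust_airspeed(+10.82): V ← 78.94 +10.82 = 89.76 m/s
final state: V = 89.76 m/s, rpm = 10029 → n = rpm/60 = 167.150000 rev/s
J = V / (n·D) = 89.76 / (167.150000 × 0.636) = 0.844344
regime bands: climb J<0.5794 | cruise [0.5794, 1.1588) | windmill J≥1.1588
J = 0.8443 → cruise

J = 0.8443, regime = cruise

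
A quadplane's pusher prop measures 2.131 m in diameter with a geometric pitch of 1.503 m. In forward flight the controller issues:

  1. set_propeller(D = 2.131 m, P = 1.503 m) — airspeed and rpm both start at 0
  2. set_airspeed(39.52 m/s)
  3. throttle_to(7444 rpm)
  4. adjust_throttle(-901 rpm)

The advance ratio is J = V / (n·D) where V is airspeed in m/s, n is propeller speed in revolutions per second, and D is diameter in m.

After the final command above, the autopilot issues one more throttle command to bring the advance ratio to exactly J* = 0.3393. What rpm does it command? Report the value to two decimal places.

set_propeller: D = 2.131 m, P = 1.503 m (p = P/D = 0.705303); state ← (V=0, rpm=0)
set_airspeed(39.52): V ← 39.52 m/s
throttle_to(7444): rpm ← 7444
adjust_throttle(-901): rpm ← 7444 -901 = 6543
final state: V = 39.52 m/s, rpm = 6543 → n = rpm/60 = 109.050000 rev/s
target J* = 0.3393; solve J* = V/(n·D) for n: n = V/(J*·D) = 39.52/(0.3393 × 2.131) = 54.657483 rev/s
rpm = 60·n = 3279.448966

rpm = 3279.45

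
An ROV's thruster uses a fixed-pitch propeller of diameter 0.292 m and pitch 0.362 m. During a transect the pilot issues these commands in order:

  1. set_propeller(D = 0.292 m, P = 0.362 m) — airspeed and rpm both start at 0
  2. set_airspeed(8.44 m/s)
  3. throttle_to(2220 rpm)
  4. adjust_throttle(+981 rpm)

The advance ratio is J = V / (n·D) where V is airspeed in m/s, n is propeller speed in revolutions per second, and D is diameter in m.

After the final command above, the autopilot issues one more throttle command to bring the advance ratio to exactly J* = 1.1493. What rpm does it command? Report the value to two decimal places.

rpm = 1508.96

set_propeller: D = 0.292 m, P = 0.362 m (p = P/D = 1.239726); state ← (V=0, rpm=0)
set_airspeed(8.44): V ← 8.44 m/s
throttle_to(2220): rpm ← 2220
adjust_throttle(+981): rpm ← 2220 +981 = 3201
final state: V = 8.44 m/s, rpm = 3201 → n = rpm/60 = 53.350000 rev/s
target J* = 1.1493; solve J* = V/(n·D) for n: n = V/(J*·D) = 8.44/(1.1493 × 0.292) = 25.149317 rev/s
rpm = 60·n = 1508.958997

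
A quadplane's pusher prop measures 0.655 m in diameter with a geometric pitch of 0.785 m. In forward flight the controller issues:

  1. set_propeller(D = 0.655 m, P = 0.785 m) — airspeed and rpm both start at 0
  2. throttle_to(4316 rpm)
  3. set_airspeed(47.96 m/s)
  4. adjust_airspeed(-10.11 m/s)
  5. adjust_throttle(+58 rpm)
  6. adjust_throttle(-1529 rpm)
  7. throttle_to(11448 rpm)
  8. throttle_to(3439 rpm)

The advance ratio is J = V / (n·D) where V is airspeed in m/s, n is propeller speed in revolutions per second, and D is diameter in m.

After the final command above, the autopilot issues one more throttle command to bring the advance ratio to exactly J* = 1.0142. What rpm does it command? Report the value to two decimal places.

rpm = 3418.63

set_propeller: D = 0.655 m, P = 0.785 m (p = P/D = 1.198473); state ← (V=0, rpm=0)
throttle_to(4316): rpm ← 4316
set_airspeed(47.96): V ← 47.96 m/s
adjust_airspeed(-10.11): V ← 47.96 -10.11 = 37.85 m/s
adjust_throttle(+58): rpm ← 4316 +58 = 4374
adjust_throttle(-1529): rpm ← 4374 -1529 = 2845
throttle_to(11448): rpm ← 11448
throttle_to(3439): rpm ← 3439
final state: V = 37.85 m/s, rpm = 3439 → n = rpm/60 = 57.316667 rev/s
target J* = 1.0142; solve J* = V/(n·D) for n: n = V/(J*·D) = 37.85/(1.0142 × 0.655) = 56.977184 rev/s
rpm = 60·n = 3418.631012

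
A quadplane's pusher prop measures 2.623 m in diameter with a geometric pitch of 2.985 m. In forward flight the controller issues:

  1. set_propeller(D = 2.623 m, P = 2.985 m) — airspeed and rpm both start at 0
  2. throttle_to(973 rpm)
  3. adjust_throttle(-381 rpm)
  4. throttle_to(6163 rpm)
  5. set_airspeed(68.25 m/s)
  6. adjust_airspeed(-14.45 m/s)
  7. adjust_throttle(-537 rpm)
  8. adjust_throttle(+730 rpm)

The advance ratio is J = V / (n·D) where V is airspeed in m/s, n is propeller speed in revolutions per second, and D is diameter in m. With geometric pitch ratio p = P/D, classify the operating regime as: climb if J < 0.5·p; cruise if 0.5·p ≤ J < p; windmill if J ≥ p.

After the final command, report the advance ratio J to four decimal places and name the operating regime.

J = 0.1936, regime = climb

set_propeller: D = 2.623 m, P = 2.985 m (p = P/D = 1.138010); state ← (V=0, rpm=0)
throttle_to(973): rpm ← 973
adjust_throttle(-381): rpm ← 973 -381 = 592
throttle_to(6163): rpm ← 6163
set_airspeed(68.25): V ← 68.25 m/s
adjust_airspeed(-14.45): V ← 68.25 -14.45 = 53.8 m/s
adjust_throttle(-537): rpm ← 6163 -537 = 5626
adjust_throttle(+730): rpm ← 5626 +730 = 6356
final state: V = 53.8 m/s, rpm = 6356 → n = rpm/60 = 105.933333 rev/s
J = V / (n·D) = 53.8 / (105.933333 × 2.623) = 0.193621
regime bands: climb J<0.5690 | cruise [0.5690, 1.1380) | windmill J≥1.1380
J = 0.1936 → climb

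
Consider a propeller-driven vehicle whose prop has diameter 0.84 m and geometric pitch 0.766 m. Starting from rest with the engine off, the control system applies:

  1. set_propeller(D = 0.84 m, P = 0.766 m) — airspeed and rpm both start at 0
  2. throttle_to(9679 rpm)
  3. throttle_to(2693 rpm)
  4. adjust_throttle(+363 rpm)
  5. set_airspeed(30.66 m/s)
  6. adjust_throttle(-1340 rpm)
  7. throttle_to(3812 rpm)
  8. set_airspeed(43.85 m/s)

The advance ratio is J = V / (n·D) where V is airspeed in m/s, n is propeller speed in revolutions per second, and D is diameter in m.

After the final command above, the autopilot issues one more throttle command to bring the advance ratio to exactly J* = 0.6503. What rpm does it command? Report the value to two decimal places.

rpm = 4816.46

set_propeller: D = 0.84 m, P = 0.766 m (p = P/D = 0.911905); state ← (V=0, rpm=0)
throttle_to(9679): rpm ← 9679
throttle_to(2693): rpm ← 2693
adjust_throttle(+363): rpm ← 2693 +363 = 3056
set_airspeed(30.66): V ← 30.66 m/s
adjust_throttle(-1340): rpm ← 3056 -1340 = 1716
throttle_to(3812): rpm ← 3812
set_airspeed(43.85): V ← 43.85 m/s
final state: V = 43.85 m/s, rpm = 3812 → n = rpm/60 = 63.533333 rev/s
target J* = 0.6503; solve J* = V/(n·D) for n: n = V/(J*·D) = 43.85/(0.6503 × 0.84) = 80.274306 rev/s
rpm = 60·n = 4816.458338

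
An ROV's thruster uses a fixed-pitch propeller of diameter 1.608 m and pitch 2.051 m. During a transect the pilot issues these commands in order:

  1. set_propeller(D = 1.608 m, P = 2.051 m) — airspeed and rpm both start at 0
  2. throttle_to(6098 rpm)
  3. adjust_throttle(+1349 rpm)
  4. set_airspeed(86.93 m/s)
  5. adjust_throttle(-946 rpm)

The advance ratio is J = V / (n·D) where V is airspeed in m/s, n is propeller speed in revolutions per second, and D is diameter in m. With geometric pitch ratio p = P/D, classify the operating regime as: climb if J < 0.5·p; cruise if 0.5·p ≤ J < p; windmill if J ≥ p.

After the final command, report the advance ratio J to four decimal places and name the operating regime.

J = 0.4989, regime = climb

set_propeller: D = 1.608 m, P = 2.051 m (p = P/D = 1.275498); state ← (V=0, rpm=0)
throttle_to(6098): rpm ← 6098
adjust_throttle(+1349): rpm ← 6098 +1349 = 7447
set_airspeed(86.93): V ← 86.93 m/s
adjust_throttle(-946): rpm ← 7447 -946 = 6501
final state: V = 86.93 m/s, rpm = 6501 → n = rpm/60 = 108.350000 rev/s
J = V / (n·D) = 86.93 / (108.350000 × 1.608) = 0.498947
regime bands: climb J<0.6377 | cruise [0.6377, 1.2755) | windmill J≥1.2755
J = 0.4989 → climb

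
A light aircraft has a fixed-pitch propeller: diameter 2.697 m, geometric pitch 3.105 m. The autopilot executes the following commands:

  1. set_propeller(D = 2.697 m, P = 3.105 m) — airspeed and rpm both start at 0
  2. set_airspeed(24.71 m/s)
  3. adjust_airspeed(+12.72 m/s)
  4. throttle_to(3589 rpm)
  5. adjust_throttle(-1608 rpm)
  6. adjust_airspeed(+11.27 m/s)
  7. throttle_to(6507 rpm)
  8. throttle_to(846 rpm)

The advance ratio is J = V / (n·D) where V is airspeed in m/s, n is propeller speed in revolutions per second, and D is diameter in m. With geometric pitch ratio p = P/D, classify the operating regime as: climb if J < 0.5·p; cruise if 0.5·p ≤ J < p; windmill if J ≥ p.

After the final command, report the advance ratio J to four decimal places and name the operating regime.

set_propeller: D = 2.697 m, P = 3.105 m (p = P/D = 1.151279); state ← (V=0, rpm=0)
set_airspeed(24.71): V ← 24.71 m/s
adjust_airspeed(+12.72): V ← 24.71 +12.72 = 37.43 m/s
throttle_to(3589): rpm ← 3589
adjust_throttle(-1608): rpm ← 3589 -1608 = 1981
adjust_airspeed(+11.27): V ← 37.43 +11.27 = 48.7 m/s
throttle_to(6507): rpm ← 6507
throttle_to(846): rpm ← 846
final state: V = 48.7 m/s, rpm = 846 → n = rpm/60 = 14.100000 rev/s
J = V / (n·D) = 48.7 / (14.100000 × 2.697) = 1.280645
regime bands: climb J<0.5756 | cruise [0.5756, 1.1513) | windmill J≥1.1513
J = 1.2806 → windmill

J = 1.2806, regime = windmill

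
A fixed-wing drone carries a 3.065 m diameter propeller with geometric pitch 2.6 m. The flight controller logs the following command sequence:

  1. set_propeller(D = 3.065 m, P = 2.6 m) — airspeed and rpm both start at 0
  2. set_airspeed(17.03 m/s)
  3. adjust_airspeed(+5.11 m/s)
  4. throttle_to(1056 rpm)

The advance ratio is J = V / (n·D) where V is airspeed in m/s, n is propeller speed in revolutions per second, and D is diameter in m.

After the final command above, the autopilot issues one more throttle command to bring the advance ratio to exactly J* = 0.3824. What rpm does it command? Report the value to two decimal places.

set_propeller: D = 3.065 m, P = 2.6 m (p = P/D = 0.848287); state ← (V=0, rpm=0)
set_airspeed(17.03): V ← 17.03 m/s
adjust_airspeed(+5.11): V ← 17.03 +5.11 = 22.14 m/s
throttle_to(1056): rpm ← 1056
final state: V = 22.14 m/s, rpm = 1056 → n = rpm/60 = 17.600000 rev/s
target J* = 0.3824; solve J* = V/(n·D) for n: n = V/(J*·D) = 22.14/(0.3824 × 3.065) = 18.889882 rev/s
rpm = 60·n = 1133.392944

rpm = 1133.39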